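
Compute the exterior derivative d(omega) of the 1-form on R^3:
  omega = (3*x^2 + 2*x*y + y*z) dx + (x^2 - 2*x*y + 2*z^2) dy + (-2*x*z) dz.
d(omega) = (-2*y - z) dx ∧ dy + (-y - 2*z) dx ∧ dz + (-4*z) dy ∧ dz

For a 1-form omega = sum_i f_i dx_i, the exterior derivative is
  d(omega) = sum_{i < j} (∂f_j/∂x_i - ∂f_i/∂x_j) dx_i ∧ dx_j.
  coefficient of dx ∧ dy: ∂f_2/∂x - ∂f_1/∂y = ∂(x^2 - 2*x*y + 2*z^2)/∂x - ∂(3*x^2 + 2*x*y + y*z)/∂y = -2*y - z
  coefficient of dx ∧ dz: ∂f_3/∂x - ∂f_1/∂z = ∂(-2*x*z)/∂x - ∂(3*x^2 + 2*x*y + y*z)/∂z = -y - 2*z
  coefficient of dy ∧ dz: ∂f_3/∂y - ∂f_2/∂z = ∂(-2*x*z)/∂y - ∂(x^2 - 2*x*y + 2*z^2)/∂z = -4*z
Assembling: d(omega) = (-2*y - z) dx ∧ dy + (-y - 2*z) dx ∧ dz + (-4*z) dy ∧ dz.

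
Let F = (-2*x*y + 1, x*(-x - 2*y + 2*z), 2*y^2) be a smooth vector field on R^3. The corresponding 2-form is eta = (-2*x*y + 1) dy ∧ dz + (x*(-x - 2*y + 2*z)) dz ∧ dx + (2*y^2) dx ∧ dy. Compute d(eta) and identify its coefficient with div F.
d(eta) = (-2*x - 2*y) dx ∧ dy ∧ dz; div F = -2*x - 2*y

For a 2-form in R^3 of the form above, applying d gives a 3-form with coefficient ∂P/∂x + ∂Q/∂y + ∂R/∂z:
  ∂P/∂x = -2*y
  ∂Q/∂y = -2*x
  ∂R/∂z = 0
Sum = -2*x - 2*y, which is exactly div F.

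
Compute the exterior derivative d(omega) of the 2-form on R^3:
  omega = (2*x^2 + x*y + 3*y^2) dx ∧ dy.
d(omega) = 0

For a 2-form omega = sum_{i<j} g_{ij} dx_i ∧ dx_j, the exterior derivative is
  d(omega) = sum_{i<j} d(g_{ij}) ∧ dx_i ∧ dx_j = sum_{i<j, k} (∂g_{ij}/∂x_k) dx_k ∧ dx_i ∧ dx_j.
Expand each term, using dx_k ∧ dx_i ∧ dx_j = sgn(permutation) dx_{(a)} ∧ dx_{(b)} ∧ dx_{(c)} with (a < b < c) sorted:

Collecting like 3-forms: d(omega) = 0.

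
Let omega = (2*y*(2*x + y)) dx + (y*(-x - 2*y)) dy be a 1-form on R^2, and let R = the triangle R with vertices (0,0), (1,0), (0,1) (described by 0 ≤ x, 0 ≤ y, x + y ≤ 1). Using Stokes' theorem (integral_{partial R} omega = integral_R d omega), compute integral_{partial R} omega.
integral_(partial R) omega = -3/2

Stokes: integral_partial_R omega = integral_R d omega with d omega = (∂Q/∂x - ∂P/∂y) dx ∧ dy.
  ∂Q/∂x = -y
  ∂P/∂y = 4*x + 4*y
  integrand = ∂Q/∂x - ∂P/∂y = -4*x - 5*y.
Integrating over R: integral_0^1 integral_0^{1-x} (-4*x - 5*y) dy dx = -3/2.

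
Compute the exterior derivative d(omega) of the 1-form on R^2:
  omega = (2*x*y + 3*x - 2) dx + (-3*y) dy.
d(omega) = (-2*x) dx ∧ dy

For a 1-form omega = sum_i f_i dx_i, the exterior derivative is
  d(omega) = sum_{i < j} (∂f_j/∂x_i - ∂f_i/∂x_j) dx_i ∧ dx_j.
  coefficient of dx ∧ dy: ∂f_2/∂x - ∂f_1/∂y = ∂(-3*y)/∂x - ∂(2*x*y + 3*x - 2)/∂y = -2*x
Assembling: d(omega) = (-2*x) dx ∧ dy.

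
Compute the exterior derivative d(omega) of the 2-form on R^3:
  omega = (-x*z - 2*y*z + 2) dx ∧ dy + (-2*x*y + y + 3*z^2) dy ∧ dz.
d(omega) = (-x - 4*y) dx ∧ dy ∧ dz

For a 2-form omega = sum_{i<j} g_{ij} dx_i ∧ dx_j, the exterior derivative is
  d(omega) = sum_{i<j} d(g_{ij}) ∧ dx_i ∧ dx_j = sum_{i<j, k} (∂g_{ij}/∂x_k) dx_k ∧ dx_i ∧ dx_j.
Expand each term, using dx_k ∧ dx_i ∧ dx_j = sgn(permutation) dx_{(a)} ∧ dx_{(b)} ∧ dx_{(c)} with (a < b < c) sorted:
  d(-x*z - 2*y*z + 2) includes (∂/∂z)(-x*z - 2*y*z + 2) dz = (-x - 2*y) dz, which multiplied by dx ∧ dy gives (-x - 2*y) dx ∧ dy ∧ dz
  d(-2*x*y + y + 3*z^2) includes (∂/∂x)(-2*x*y + y + 3*z^2) dx = (-2*y) dx, which multiplied by dy ∧ dz gives (-2*y) dx ∧ dy ∧ dz
Collecting like 3-forms: d(omega) = (-x - 4*y) dx ∧ dy ∧ dz.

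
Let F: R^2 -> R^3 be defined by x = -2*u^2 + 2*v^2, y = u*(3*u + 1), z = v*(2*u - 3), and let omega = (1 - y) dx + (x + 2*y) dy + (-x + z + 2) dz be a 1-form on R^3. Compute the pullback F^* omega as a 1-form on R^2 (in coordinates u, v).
F^* omega = (36*u^3 + 4*u^2*v + 20*u^2 + 16*u*v^2 - 2*u - 4*v^3 - 4*v^2 + 4*v) du + (4*u^3 - 8*u^2*v - 6*u^2 - 4*u*v^2 - 16*u*v + 4*u + 6*v^2 + 13*v - 6) dv

Using F^*(f dg) = (f ∘ F) d(g ∘ F), substitute each coordinate x_i by F_i(u, v) in f_i, and replace dx_i by d F_i = (∂F_i/∂u) du + (∂F_i/∂v) dv.
  For the x component: f_1(F) = -3*u^2 - u + 1; d F_1 = (-4*u) du + (4*v) dv
  For the y component: f_2(F) = 4*u^2 + 2*u + 2*v^2; d F_2 = (6*u + 1) du + (0) dv
  For the z component: f_3(F) = 2*u^2 + 2*u*v - 2*v^2 - 3*v + 2; d F_3 = (2*v) du + (2*u - 3) dv
Combining and collecting du, dv coefficients:
  coeff of du: 36*u^3 + 4*u^2*v + 20*u^2 + 16*u*v^2 - 2*u - 4*v^3 - 4*v^2 + 4*v
  coeff of dv: 4*u^3 - 8*u^2*v - 6*u^2 - 4*u*v^2 - 16*u*v + 4*u + 6*v^2 + 13*v - 6
F^* omega = (36*u^3 + 4*u^2*v + 20*u^2 + 16*u*v^2 - 2*u - 4*v^3 - 4*v^2 + 4*v) du + (4*u^3 - 8*u^2*v - 6*u^2 - 4*u*v^2 - 16*u*v + 4*u + 6*v^2 + 13*v - 6) dv.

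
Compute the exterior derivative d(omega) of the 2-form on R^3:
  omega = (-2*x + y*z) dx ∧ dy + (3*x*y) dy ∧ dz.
d(omega) = (4*y) dx ∧ dy ∧ dz

For a 2-form omega = sum_{i<j} g_{ij} dx_i ∧ dx_j, the exterior derivative is
  d(omega) = sum_{i<j} d(g_{ij}) ∧ dx_i ∧ dx_j = sum_{i<j, k} (∂g_{ij}/∂x_k) dx_k ∧ dx_i ∧ dx_j.
Expand each term, using dx_k ∧ dx_i ∧ dx_j = sgn(permutation) dx_{(a)} ∧ dx_{(b)} ∧ dx_{(c)} with (a < b < c) sorted:
  d(-2*x + y*z) includes (∂/∂z)(-2*x + y*z) dz = (y) dz, which multiplied by dx ∧ dy gives (y) dx ∧ dy ∧ dz
  d(3*x*y) includes (∂/∂x)(3*x*y) dx = (3*y) dx, which multiplied by dy ∧ dz gives (3*y) dx ∧ dy ∧ dz
Collecting like 3-forms: d(omega) = (4*y) dx ∧ dy ∧ dz.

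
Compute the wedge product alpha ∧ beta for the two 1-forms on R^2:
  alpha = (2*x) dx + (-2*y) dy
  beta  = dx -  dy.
alpha ∧ beta = (-2*x + 2*y) dx ∧ dy

Distribute the wedge, using dx_i ∧ dx_j = -dx_j ∧ dx_i and dx_i ∧ dx_i = 0. For each pair (i, j) with i < j, the coefficient of dx_i ∧ dx_j in alpha ∧ beta is (alpha_i * beta_j - alpha_j * beta_i). Collecting: alpha ∧ beta = (-2*x + 2*y) dx ∧ dy.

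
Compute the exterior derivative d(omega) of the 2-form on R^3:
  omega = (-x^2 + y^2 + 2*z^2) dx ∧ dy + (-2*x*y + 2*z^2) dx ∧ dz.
d(omega) = (2*x + 4*z) dx ∧ dy ∧ dz

For a 2-form omega = sum_{i<j} g_{ij} dx_i ∧ dx_j, the exterior derivative is
  d(omega) = sum_{i<j} d(g_{ij}) ∧ dx_i ∧ dx_j = sum_{i<j, k} (∂g_{ij}/∂x_k) dx_k ∧ dx_i ∧ dx_j.
Expand each term, using dx_k ∧ dx_i ∧ dx_j = sgn(permutation) dx_{(a)} ∧ dx_{(b)} ∧ dx_{(c)} with (a < b < c) sorted:
  d(-x^2 + y^2 + 2*z^2) includes (∂/∂z)(-x^2 + y^2 + 2*z^2) dz = (4*z) dz, which multiplied by dx ∧ dy gives (4*z) dx ∧ dy ∧ dz
  d(-2*x*y + 2*z^2) includes (∂/∂y)(-2*x*y + 2*z^2) dy = (-2*x) dy, which multiplied by dx ∧ dz gives (2*x) dx ∧ dy ∧ dz
Collecting like 3-forms: d(omega) = (2*x + 4*z) dx ∧ dy ∧ dz.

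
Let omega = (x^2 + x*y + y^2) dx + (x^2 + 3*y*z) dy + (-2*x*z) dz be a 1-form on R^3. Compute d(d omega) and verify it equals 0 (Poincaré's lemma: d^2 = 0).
d(d omega) = 0

Step 1: d omega = sum_{i<j} (∂f_j/∂x_i - ∂f_i/∂x_j) dx_i ∧ dx_j:
  coeff of dx ∧ dy: x - 2*y
  coeff of dx ∧ dz: -2*z
  coeff of dy ∧ dz: -3*y
Step 2: Apply d again to each 2-form coefficient. The only possible 3-form in R^3 is dx ∧ dy ∧ dz, with coefficient
  ∂(coeff of dy∧dz)/∂x - ∂(coeff of dx∧dz)/∂y + ∂(coeff of dx∧dy)/∂z
  = ∂/∂x (-3*y) - ∂/∂y (-2*z) + ∂/∂z (x - 2*y).
Each of these terms simplifies to sums of mixed partials that cancel in pairs. The result is 0 (by equality of mixed partials for smooth functions — Schwarz / Clairaut).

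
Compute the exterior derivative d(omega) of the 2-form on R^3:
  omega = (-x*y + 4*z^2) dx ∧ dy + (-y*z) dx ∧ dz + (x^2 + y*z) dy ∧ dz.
d(omega) = (2*x + 9*z) dx ∧ dy ∧ dz

For a 2-form omega = sum_{i<j} g_{ij} dx_i ∧ dx_j, the exterior derivative is
  d(omega) = sum_{i<j} d(g_{ij}) ∧ dx_i ∧ dx_j = sum_{i<j, k} (∂g_{ij}/∂x_k) dx_k ∧ dx_i ∧ dx_j.
Expand each term, using dx_k ∧ dx_i ∧ dx_j = sgn(permutation) dx_{(a)} ∧ dx_{(b)} ∧ dx_{(c)} with (a < b < c) sorted:
  d(-x*y + 4*z^2) includes (∂/∂z)(-x*y + 4*z^2) dz = (8*z) dz, which multiplied by dx ∧ dy gives (8*z) dx ∧ dy ∧ dz
  d(-y*z) includes (∂/∂y)(-y*z) dy = (-z) dy, which multiplied by dx ∧ dz gives (z) dx ∧ dy ∧ dz
  d(x^2 + y*z) includes (∂/∂x)(x^2 + y*z) dx = (2*x) dx, which multiplied by dy ∧ dz gives (2*x) dx ∧ dy ∧ dz
Collecting like 3-forms: d(omega) = (2*x + 9*z) dx ∧ dy ∧ dz.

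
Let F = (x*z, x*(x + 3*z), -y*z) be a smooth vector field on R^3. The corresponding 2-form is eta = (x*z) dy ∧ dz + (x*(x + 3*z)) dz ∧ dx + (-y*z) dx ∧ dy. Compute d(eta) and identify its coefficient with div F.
d(eta) = (-y + z) dx ∧ dy ∧ dz; div F = -y + z

For a 2-form in R^3 of the form above, applying d gives a 3-form with coefficient ∂P/∂x + ∂Q/∂y + ∂R/∂z:
  ∂P/∂x = z
  ∂Q/∂y = 0
  ∂R/∂z = -y
Sum = -y + z, which is exactly div F.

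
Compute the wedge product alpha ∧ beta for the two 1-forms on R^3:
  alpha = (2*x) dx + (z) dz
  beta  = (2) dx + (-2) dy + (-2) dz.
alpha ∧ beta = (-4*x) dx ∧ dy + (-4*x - 2*z) dx ∧ dz + (2*z) dy ∧ dz

Distribute the wedge, using dx_i ∧ dx_j = -dx_j ∧ dx_i and dx_i ∧ dx_i = 0. For each pair (i, j) with i < j, the coefficient of dx_i ∧ dx_j in alpha ∧ beta is (alpha_i * beta_j - alpha_j * beta_i). Collecting: alpha ∧ beta = (-4*x) dx ∧ dy + (-4*x - 2*z) dx ∧ dz + (2*z) dy ∧ dz.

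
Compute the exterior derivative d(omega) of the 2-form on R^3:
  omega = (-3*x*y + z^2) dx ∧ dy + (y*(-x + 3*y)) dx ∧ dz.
d(omega) = (x - 6*y + 2*z) dx ∧ dy ∧ dz

For a 2-form omega = sum_{i<j} g_{ij} dx_i ∧ dx_j, the exterior derivative is
  d(omega) = sum_{i<j} d(g_{ij}) ∧ dx_i ∧ dx_j = sum_{i<j, k} (∂g_{ij}/∂x_k) dx_k ∧ dx_i ∧ dx_j.
Expand each term, using dx_k ∧ dx_i ∧ dx_j = sgn(permutation) dx_{(a)} ∧ dx_{(b)} ∧ dx_{(c)} with (a < b < c) sorted:
  d(-3*x*y + z^2) includes (∂/∂z)(-3*x*y + z^2) dz = (2*z) dz, which multiplied by dx ∧ dy gives (2*z) dx ∧ dy ∧ dz
  d(y*(-x + 3*y)) includes (∂/∂y)(y*(-x + 3*y)) dy = (-x + 6*y) dy, which multiplied by dx ∧ dz gives (x - 6*y) dx ∧ dy ∧ dz
Collecting like 3-forms: d(omega) = (x - 6*y + 2*z) dx ∧ dy ∧ dz.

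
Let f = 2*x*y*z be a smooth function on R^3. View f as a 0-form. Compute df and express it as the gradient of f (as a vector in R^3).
df = (2*y*z) dx + (2*x*z) dy + (2*x*y) dz; grad f = (2*y*z, 2*x*z, 2*x*y)

For a 0-form f, d f = (∂f/∂x) dx + (∂f/∂y) dy + (∂f/∂z) dz. The components of the vector representation are exactly the entries of grad f in Cartesian coordinates:
  ∂f/∂x = 2*y*z
  ∂f/∂y = 2*x*z
  ∂f/∂z = 2*x*y.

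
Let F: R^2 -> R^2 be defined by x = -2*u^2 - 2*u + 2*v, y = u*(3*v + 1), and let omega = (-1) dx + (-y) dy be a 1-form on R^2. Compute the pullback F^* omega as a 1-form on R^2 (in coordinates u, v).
F^* omega = (-9*u*v^2 - 6*u*v + 3*u + 2) du + (-9*u^2*v - 3*u^2 - 2) dv

Using F^*(f dg) = (f ∘ F) d(g ∘ F), substitute each coordinate x_i by F_i(u, v) in f_i, and replace dx_i by d F_i = (∂F_i/∂u) du + (∂F_i/∂v) dv.
  For the x component: f_1(F) = -1; d F_1 = (-4*u - 2) du + (2) dv
  For the y component: f_2(F) = u*(-3*v - 1); d F_2 = (3*v + 1) du + (3*u) dv
Combining and collecting du, dv coefficients:
  coeff of du: -9*u*v^2 - 6*u*v + 3*u + 2
  coeff of dv: -9*u^2*v - 3*u^2 - 2
F^* omega = (-9*u*v^2 - 6*u*v + 3*u + 2) du + (-9*u^2*v - 3*u^2 - 2) dv.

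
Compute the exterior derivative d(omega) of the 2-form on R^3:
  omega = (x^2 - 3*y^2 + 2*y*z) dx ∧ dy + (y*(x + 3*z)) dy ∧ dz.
d(omega) = (3*y) dx ∧ dy ∧ dz

For a 2-form omega = sum_{i<j} g_{ij} dx_i ∧ dx_j, the exterior derivative is
  d(omega) = sum_{i<j} d(g_{ij}) ∧ dx_i ∧ dx_j = sum_{i<j, k} (∂g_{ij}/∂x_k) dx_k ∧ dx_i ∧ dx_j.
Expand each term, using dx_k ∧ dx_i ∧ dx_j = sgn(permutation) dx_{(a)} ∧ dx_{(b)} ∧ dx_{(c)} with (a < b < c) sorted:
  d(x^2 - 3*y^2 + 2*y*z) includes (∂/∂z)(x^2 - 3*y^2 + 2*y*z) dz = (2*y) dz, which multiplied by dx ∧ dy gives (2*y) dx ∧ dy ∧ dz
  d(y*(x + 3*z)) includes (∂/∂x)(y*(x + 3*z)) dx = (y) dx, which multiplied by dy ∧ dz gives (y) dx ∧ dy ∧ dz
Collecting like 3-forms: d(omega) = (3*y) dx ∧ dy ∧ dz.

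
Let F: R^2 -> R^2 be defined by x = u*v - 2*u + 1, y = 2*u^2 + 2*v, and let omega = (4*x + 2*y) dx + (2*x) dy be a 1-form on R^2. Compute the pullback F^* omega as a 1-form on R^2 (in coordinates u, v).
F^* omega = (12*u^2*v - 24*u^2 + 4*u*v^2 - 16*u*v + 24*u + 4*v^2 - 4*v - 8) du + (4*u^3 + 4*u^2*v - 8*u^2 + 8*u*v - 4*u + 4) dv

Using F^*(f dg) = (f ∘ F) d(g ∘ F), substitute each coordinate x_i by F_i(u, v) in f_i, and replace dx_i by d F_i = (∂F_i/∂u) du + (∂F_i/∂v) dv.
  For the x component: f_1(F) = 4*u^2 + 4*u*v - 8*u + 4*v + 4; d F_1 = (v - 2) du + (u) dv
  For the y component: f_2(F) = 2*u*v - 4*u + 2; d F_2 = (4*u) du + (2) dv
Combining and collecting du, dv coefficients:
  coeff of du: 12*u^2*v - 24*u^2 + 4*u*v^2 - 16*u*v + 24*u + 4*v^2 - 4*v - 8
  coeff of dv: 4*u^3 + 4*u^2*v - 8*u^2 + 8*u*v - 4*u + 4
F^* omega = (12*u^2*v - 24*u^2 + 4*u*v^2 - 16*u*v + 24*u + 4*v^2 - 4*v - 8) du + (4*u^3 + 4*u^2*v - 8*u^2 + 8*u*v - 4*u + 4) dv.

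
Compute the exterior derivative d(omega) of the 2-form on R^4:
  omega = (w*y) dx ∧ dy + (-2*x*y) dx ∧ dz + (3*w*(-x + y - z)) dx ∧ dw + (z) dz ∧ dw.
d(omega) = (-3*w + y) dx ∧ dy ∧ dw + (2*x) dx ∧ dy ∧ dz + (3*w) dx ∧ dz ∧ dw

For a 2-form omega = sum_{i<j} g_{ij} dx_i ∧ dx_j, the exterior derivative is
  d(omega) = sum_{i<j} d(g_{ij}) ∧ dx_i ∧ dx_j = sum_{i<j, k} (∂g_{ij}/∂x_k) dx_k ∧ dx_i ∧ dx_j.
Expand each term, using dx_k ∧ dx_i ∧ dx_j = sgn(permutation) dx_{(a)} ∧ dx_{(b)} ∧ dx_{(c)} with (a < b < c) sorted:
  d(w*y) includes (∂/∂w)(w*y) dw = (y) dw, which multiplied by dx ∧ dy gives (y) dx ∧ dy ∧ dw
  d(-2*x*y) includes (∂/∂y)(-2*x*y) dy = (-2*x) dy, which multiplied by dx ∧ dz gives (2*x) dx ∧ dy ∧ dz
  d(3*w*(-x + y - z)) includes (∂/∂y)(3*w*(-x + y - z)) dy = (3*w) dy, which multiplied by dx ∧ dw gives (-3*w) dx ∧ dy ∧ dw
  d(3*w*(-x + y - z)) includes (∂/∂z)(3*w*(-x + y - z)) dz = (-3*w) dz, which multiplied by dx ∧ dw gives (3*w) dx ∧ dz ∧ dw
Collecting like 3-forms: d(omega) = (-3*w + y) dx ∧ dy ∧ dw + (2*x) dx ∧ dy ∧ dz + (3*w) dx ∧ dz ∧ dw.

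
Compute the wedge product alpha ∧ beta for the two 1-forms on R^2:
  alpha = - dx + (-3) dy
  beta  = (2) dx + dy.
alpha ∧ beta = (5) dx ∧ dy

Distribute the wedge, using dx_i ∧ dx_j = -dx_j ∧ dx_i and dx_i ∧ dx_i = 0. For each pair (i, j) with i < j, the coefficient of dx_i ∧ dx_j in alpha ∧ beta is (alpha_i * beta_j - alpha_j * beta_i). Collecting: alpha ∧ beta = (5) dx ∧ dy.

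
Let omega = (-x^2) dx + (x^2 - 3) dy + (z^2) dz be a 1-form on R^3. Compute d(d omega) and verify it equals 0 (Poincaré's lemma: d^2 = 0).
d(d omega) = 0

Step 1: d omega = sum_{i<j} (∂f_j/∂x_i - ∂f_i/∂x_j) dx_i ∧ dx_j:
  coeff of dx ∧ dy: 2*x
  coeff of dx ∧ dz: 0
  coeff of dy ∧ dz: 0
Step 2: Apply d again to each 2-form coefficient. The only possible 3-form in R^3 is dx ∧ dy ∧ dz, with coefficient
  ∂(coeff of dy∧dz)/∂x - ∂(coeff of dx∧dz)/∂y + ∂(coeff of dx∧dy)/∂z
  = ∂/∂x (0) - ∂/∂y (0) + ∂/∂z (2*x).
Each of these terms simplifies to sums of mixed partials that cancel in pairs. The result is 0 (by equality of mixed partials for smooth functions — Schwarz / Clairaut).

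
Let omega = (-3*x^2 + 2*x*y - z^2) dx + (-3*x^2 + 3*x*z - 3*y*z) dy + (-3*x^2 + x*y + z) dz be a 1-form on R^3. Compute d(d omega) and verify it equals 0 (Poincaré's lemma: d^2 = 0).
d(d omega) = 0

Step 1: d omega = sum_{i<j} (∂f_j/∂x_i - ∂f_i/∂x_j) dx_i ∧ dx_j:
  coeff of dx ∧ dy: -8*x + 3*z
  coeff of dx ∧ dz: -6*x + y + 2*z
  coeff of dy ∧ dz: -2*x + 3*y
Step 2: Apply d again to each 2-form coefficient. The only possible 3-form in R^3 is dx ∧ dy ∧ dz, with coefficient
  ∂(coeff of dy∧dz)/∂x - ∂(coeff of dx∧dz)/∂y + ∂(coeff of dx∧dy)/∂z
  = ∂/∂x (-2*x + 3*y) - ∂/∂y (-6*x + y + 2*z) + ∂/∂z (-8*x + 3*z).
Each of these terms simplifies to sums of mixed partials that cancel in pairs. The result is 0 (by equality of mixed partials for smooth functions — Schwarz / Clairaut).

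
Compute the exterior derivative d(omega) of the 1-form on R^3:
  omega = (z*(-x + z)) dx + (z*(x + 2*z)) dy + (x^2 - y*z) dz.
d(omega) = (z) dx ∧ dy + (3*x - 2*z) dx ∧ dz + (-x - 5*z) dy ∧ dz

For a 1-form omega = sum_i f_i dx_i, the exterior derivative is
  d(omega) = sum_{i < j} (∂f_j/∂x_i - ∂f_i/∂x_j) dx_i ∧ dx_j.
  coefficient of dx ∧ dy: ∂f_2/∂x - ∂f_1/∂y = ∂(z*(x + 2*z))/∂x - ∂(z*(-x + z))/∂y = z
  coefficient of dx ∧ dz: ∂f_3/∂x - ∂f_1/∂z = ∂(x^2 - y*z)/∂x - ∂(z*(-x + z))/∂z = 3*x - 2*z
  coefficient of dy ∧ dz: ∂f_3/∂y - ∂f_2/∂z = ∂(x^2 - y*z)/∂y - ∂(z*(x + 2*z))/∂z = -x - 5*z
Assembling: d(omega) = (z) dx ∧ dy + (3*x - 2*z) dx ∧ dz + (-x - 5*z) dy ∧ dz.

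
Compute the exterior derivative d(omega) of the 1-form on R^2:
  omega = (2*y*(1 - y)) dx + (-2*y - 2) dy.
d(omega) = (4*y - 2) dx ∧ dy

For a 1-form omega = sum_i f_i dx_i, the exterior derivative is
  d(omega) = sum_{i < j} (∂f_j/∂x_i - ∂f_i/∂x_j) dx_i ∧ dx_j.
  coefficient of dx ∧ dy: ∂f_2/∂x - ∂f_1/∂y = ∂(-2*y - 2)/∂x - ∂(2*y*(1 - y))/∂y = 4*y - 2
Assembling: d(omega) = (4*y - 2) dx ∧ dy.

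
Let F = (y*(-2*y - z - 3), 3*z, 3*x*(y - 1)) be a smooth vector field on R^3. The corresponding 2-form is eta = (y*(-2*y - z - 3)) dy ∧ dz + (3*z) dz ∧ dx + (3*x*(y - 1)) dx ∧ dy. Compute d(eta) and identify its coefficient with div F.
d(eta) = (0) dx ∧ dy ∧ dz; div F = 0

For a 2-form in R^3 of the form above, applying d gives a 3-form with coefficient ∂P/∂x + ∂Q/∂y + ∂R/∂z:
  ∂P/∂x = 0
  ∂Q/∂y = 0
  ∂R/∂z = 0
Sum = 0, which is exactly div F.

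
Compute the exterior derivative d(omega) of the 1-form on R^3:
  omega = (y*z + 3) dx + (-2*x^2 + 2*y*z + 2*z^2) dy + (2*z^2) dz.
d(omega) = (-4*x - z) dx ∧ dy + (-y) dx ∧ dz + (-2*y - 4*z) dy ∧ dz

For a 1-form omega = sum_i f_i dx_i, the exterior derivative is
  d(omega) = sum_{i < j} (∂f_j/∂x_i - ∂f_i/∂x_j) dx_i ∧ dx_j.
  coefficient of dx ∧ dy: ∂f_2/∂x - ∂f_1/∂y = ∂(-2*x^2 + 2*y*z + 2*z^2)/∂x - ∂(y*z + 3)/∂y = -4*x - z
  coefficient of dx ∧ dz: ∂f_3/∂x - ∂f_1/∂z = ∂(2*z^2)/∂x - ∂(y*z + 3)/∂z = -y
  coefficient of dy ∧ dz: ∂f_3/∂y - ∂f_2/∂z = ∂(2*z^2)/∂y - ∂(-2*x^2 + 2*y*z + 2*z^2)/∂z = -2*y - 4*z
Assembling: d(omega) = (-4*x - z) dx ∧ dy + (-y) dx ∧ dz + (-2*y - 4*z) dy ∧ dz.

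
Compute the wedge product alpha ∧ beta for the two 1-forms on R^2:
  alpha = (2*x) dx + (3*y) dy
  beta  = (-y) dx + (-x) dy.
alpha ∧ beta = (-2*x^2 + 3*y^2) dx ∧ dy

Distribute the wedge, using dx_i ∧ dx_j = -dx_j ∧ dx_i and dx_i ∧ dx_i = 0. For each pair (i, j) with i < j, the coefficient of dx_i ∧ dx_j in alpha ∧ beta is (alpha_i * beta_j - alpha_j * beta_i). Collecting: alpha ∧ beta = (-2*x^2 + 3*y^2) dx ∧ dy.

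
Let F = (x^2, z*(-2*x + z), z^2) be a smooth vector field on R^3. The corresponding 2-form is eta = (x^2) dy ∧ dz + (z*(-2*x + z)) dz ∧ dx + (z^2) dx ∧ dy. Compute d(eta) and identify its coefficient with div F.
d(eta) = (2*x + 2*z) dx ∧ dy ∧ dz; div F = 2*x + 2*z

For a 2-form in R^3 of the form above, applying d gives a 3-form with coefficient ∂P/∂x + ∂Q/∂y + ∂R/∂z:
  ∂P/∂x = 2*x
  ∂Q/∂y = 0
  ∂R/∂z = 2*z
Sum = 2*x + 2*z, which is exactly div F.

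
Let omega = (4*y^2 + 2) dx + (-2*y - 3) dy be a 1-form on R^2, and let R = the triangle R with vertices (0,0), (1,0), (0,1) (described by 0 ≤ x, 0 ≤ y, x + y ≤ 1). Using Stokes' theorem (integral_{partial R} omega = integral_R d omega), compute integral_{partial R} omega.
integral_(partial R) omega = -4/3

Stokes: integral_partial_R omega = integral_R d omega with d omega = (∂Q/∂x - ∂P/∂y) dx ∧ dy.
  ∂Q/∂x = 0
  ∂P/∂y = 8*y
  integrand = ∂Q/∂x - ∂P/∂y = -8*y.
Integrating over R: integral_0^1 integral_0^{1-x} (-8*y) dy dx = -4/3.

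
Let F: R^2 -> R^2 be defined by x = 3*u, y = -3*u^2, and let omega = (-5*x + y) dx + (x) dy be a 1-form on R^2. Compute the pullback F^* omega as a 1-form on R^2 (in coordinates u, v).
F^* omega = (9*u*(-3*u - 5)) du

Using F^*(f dg) = (f ∘ F) d(g ∘ F), substitute each coordinate x_i by F_i(u, v) in f_i, and replace dx_i by d F_i = (∂F_i/∂u) du + (∂F_i/∂v) dv.
  For the x component: f_1(F) = 3*u*(-u - 5); d F_1 = (3) du + (0) dv
  For the y component: f_2(F) = 3*u; d F_2 = (-6*u) du + (0) dv
Combining and collecting du, dv coefficients:
  coeff of du: 9*u*(-3*u - 5)
  coeff of dv: 0
F^* omega = (9*u*(-3*u - 5)) du.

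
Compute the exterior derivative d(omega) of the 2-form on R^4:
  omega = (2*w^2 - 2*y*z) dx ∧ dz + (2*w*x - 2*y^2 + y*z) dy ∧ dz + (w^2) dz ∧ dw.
d(omega) = (2*w + 2*z) dx ∧ dy ∧ dz + (4*w) dx ∧ dz ∧ dw + (2*x) dy ∧ dz ∧ dw

For a 2-form omega = sum_{i<j} g_{ij} dx_i ∧ dx_j, the exterior derivative is
  d(omega) = sum_{i<j} d(g_{ij}) ∧ dx_i ∧ dx_j = sum_{i<j, k} (∂g_{ij}/∂x_k) dx_k ∧ dx_i ∧ dx_j.
Expand each term, using dx_k ∧ dx_i ∧ dx_j = sgn(permutation) dx_{(a)} ∧ dx_{(b)} ∧ dx_{(c)} with (a < b < c) sorted:
  d(2*w^2 - 2*y*z) includes (∂/∂y)(2*w^2 - 2*y*z) dy = (-2*z) dy, which multiplied by dx ∧ dz gives (2*z) dx ∧ dy ∧ dz
  d(2*w^2 - 2*y*z) includes (∂/∂w)(2*w^2 - 2*y*z) dw = (4*w) dw, which multiplied by dx ∧ dz gives (4*w) dx ∧ dz ∧ dw
  d(2*w*x - 2*y^2 + y*z) includes (∂/∂x)(2*w*x - 2*y^2 + y*z) dx = (2*w) dx, which multiplied by dy ∧ dz gives (2*w) dx ∧ dy ∧ dz
  d(2*w*x - 2*y^2 + y*z) includes (∂/∂w)(2*w*x - 2*y^2 + y*z) dw = (2*x) dw, which multiplied by dy ∧ dz gives (2*x) dy ∧ dz ∧ dw
Collecting like 3-forms: d(omega) = (2*w + 2*z) dx ∧ dy ∧ dz + (4*w) dx ∧ dz ∧ dw + (2*x) dy ∧ dz ∧ dw.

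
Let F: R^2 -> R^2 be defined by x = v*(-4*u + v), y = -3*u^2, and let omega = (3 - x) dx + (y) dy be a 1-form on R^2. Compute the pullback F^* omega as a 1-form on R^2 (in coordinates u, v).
F^* omega = (18*u^3 - 16*u*v^2 + 4*v^3 - 12*v) du + (-16*u^2*v + 12*u*v^2 - 12*u - 2*v^3 + 6*v) dv

Using F^*(f dg) = (f ∘ F) d(g ∘ F), substitute each coordinate x_i by F_i(u, v) in f_i, and replace dx_i by d F_i = (∂F_i/∂u) du + (∂F_i/∂v) dv.
  For the x component: f_1(F) = 4*u*v - v^2 + 3; d F_1 = (-4*v) du + (-4*u + 2*v) dv
  For the y component: f_2(F) = -3*u^2; d F_2 = (-6*u) du + (0) dv
Combining and collecting du, dv coefficients:
  coeff of du: 18*u^3 - 16*u*v^2 + 4*v^3 - 12*v
  coeff of dv: -16*u^2*v + 12*u*v^2 - 12*u - 2*v^3 + 6*v
F^* omega = (18*u^3 - 16*u*v^2 + 4*v^3 - 12*v) du + (-16*u^2*v + 12*u*v^2 - 12*u - 2*v^3 + 6*v) dv.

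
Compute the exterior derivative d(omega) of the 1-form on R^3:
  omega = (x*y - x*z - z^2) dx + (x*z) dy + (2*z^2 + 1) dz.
d(omega) = (-x + z) dx ∧ dy + (x + 2*z) dx ∧ dz + (-x) dy ∧ dz

For a 1-form omega = sum_i f_i dx_i, the exterior derivative is
  d(omega) = sum_{i < j} (∂f_j/∂x_i - ∂f_i/∂x_j) dx_i ∧ dx_j.
  coefficient of dx ∧ dy: ∂f_2/∂x - ∂f_1/∂y = ∂(x*z)/∂x - ∂(x*y - x*z - z^2)/∂y = -x + z
  coefficient of dx ∧ dz: ∂f_3/∂x - ∂f_1/∂z = ∂(2*z^2 + 1)/∂x - ∂(x*y - x*z - z^2)/∂z = x + 2*z
  coefficient of dy ∧ dz: ∂f_3/∂y - ∂f_2/∂z = ∂(2*z^2 + 1)/∂y - ∂(x*z)/∂z = -x
Assembling: d(omega) = (-x + z) dx ∧ dy + (x + 2*z) dx ∧ dz + (-x) dy ∧ dz.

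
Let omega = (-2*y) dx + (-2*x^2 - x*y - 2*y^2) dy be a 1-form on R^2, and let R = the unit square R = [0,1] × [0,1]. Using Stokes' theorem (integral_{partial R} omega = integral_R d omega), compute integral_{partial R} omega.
integral_(partial R) omega = -1/2

Stokes: integral_partial_R omega = integral_R d omega with d omega = (∂Q/∂x - ∂P/∂y) dx ∧ dy.
  ∂Q/∂x = -4*x - y
  ∂P/∂y = -2
  integrand = ∂Q/∂x - ∂P/∂y = -4*x - y + 2.
Integrating over R: integral_0^1 integral_0^1 (-4*x - y + 2) dx dy = -1/2.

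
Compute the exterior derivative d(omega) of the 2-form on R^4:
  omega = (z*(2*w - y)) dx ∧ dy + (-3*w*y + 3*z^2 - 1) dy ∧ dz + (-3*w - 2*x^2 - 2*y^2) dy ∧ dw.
d(omega) = (2*w - y) dx ∧ dy ∧ dz + (-4*x + 2*z) dx ∧ dy ∧ dw + (-3*y) dy ∧ dz ∧ dw

For a 2-form omega = sum_{i<j} g_{ij} dx_i ∧ dx_j, the exterior derivative is
  d(omega) = sum_{i<j} d(g_{ij}) ∧ dx_i ∧ dx_j = sum_{i<j, k} (∂g_{ij}/∂x_k) dx_k ∧ dx_i ∧ dx_j.
Expand each term, using dx_k ∧ dx_i ∧ dx_j = sgn(permutation) dx_{(a)} ∧ dx_{(b)} ∧ dx_{(c)} with (a < b < c) sorted:
  d(z*(2*w - y)) includes (∂/∂z)(z*(2*w - y)) dz = (2*w - y) dz, which multiplied by dx ∧ dy gives (2*w - y) dx ∧ dy ∧ dz
  d(z*(2*w - y)) includes (∂/∂w)(z*(2*w - y)) dw = (2*z) dw, which multiplied by dx ∧ dy gives (2*z) dx ∧ dy ∧ dw
  d(-3*w*y + 3*z^2 - 1) includes (∂/∂w)(-3*w*y + 3*z^2 - 1) dw = (-3*y) dw, which multiplied by dy ∧ dz gives (-3*y) dy ∧ dz ∧ dw
  d(-3*w - 2*x^2 - 2*y^2) includes (∂/∂x)(-3*w - 2*x^2 - 2*y^2) dx = (-4*x) dx, which multiplied by dy ∧ dw gives (-4*x) dx ∧ dy ∧ dw
Collecting like 3-forms: d(omega) = (2*w - y) dx ∧ dy ∧ dz + (-4*x + 2*z) dx ∧ dy ∧ dw + (-3*y) dy ∧ dz ∧ dw.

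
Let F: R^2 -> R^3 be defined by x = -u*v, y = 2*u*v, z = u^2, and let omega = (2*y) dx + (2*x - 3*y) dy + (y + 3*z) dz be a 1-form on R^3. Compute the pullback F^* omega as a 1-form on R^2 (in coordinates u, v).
F^* omega = (2*u*(3*u^2 + 2*u*v - 10*v^2)) du + (-20*u^2*v) dv

Using F^*(f dg) = (f ∘ F) d(g ∘ F), substitute each coordinate x_i by F_i(u, v) in f_i, and replace dx_i by d F_i = (∂F_i/∂u) du + (∂F_i/∂v) dv.
  For the x component: f_1(F) = 4*u*v; d F_1 = (-v) du + (-u) dv
  For the y component: f_2(F) = -8*u*v; d F_2 = (2*v) du + (2*u) dv
  For the z component: f_3(F) = u*(3*u + 2*v); d F_3 = (2*u) du + (0) dv
Combining and collecting du, dv coefficients:
  coeff of du: 2*u*(3*u^2 + 2*u*v - 10*v^2)
  coeff of dv: -20*u^2*v
F^* omega = (2*u*(3*u^2 + 2*u*v - 10*v^2)) du + (-20*u^2*v) dv.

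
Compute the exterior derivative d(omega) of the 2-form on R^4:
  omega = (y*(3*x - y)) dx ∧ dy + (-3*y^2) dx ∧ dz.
d(omega) = (6*y) dx ∧ dy ∧ dz

For a 2-form omega = sum_{i<j} g_{ij} dx_i ∧ dx_j, the exterior derivative is
  d(omega) = sum_{i<j} d(g_{ij}) ∧ dx_i ∧ dx_j = sum_{i<j, k} (∂g_{ij}/∂x_k) dx_k ∧ dx_i ∧ dx_j.
Expand each term, using dx_k ∧ dx_i ∧ dx_j = sgn(permutation) dx_{(a)} ∧ dx_{(b)} ∧ dx_{(c)} with (a < b < c) sorted:
  d(-3*y^2) includes (∂/∂y)(-3*y^2) dy = (-6*y) dy, which multiplied by dx ∧ dz gives (6*y) dx ∧ dy ∧ dz
Collecting like 3-forms: d(omega) = (6*y) dx ∧ dy ∧ dz.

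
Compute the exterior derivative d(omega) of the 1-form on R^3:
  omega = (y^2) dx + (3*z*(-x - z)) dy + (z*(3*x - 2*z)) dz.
d(omega) = (-2*y - 3*z) dx ∧ dy + (3*z) dx ∧ dz + (3*x + 6*z) dy ∧ dz

For a 1-form omega = sum_i f_i dx_i, the exterior derivative is
  d(omega) = sum_{i < j} (∂f_j/∂x_i - ∂f_i/∂x_j) dx_i ∧ dx_j.
  coefficient of dx ∧ dy: ∂f_2/∂x - ∂f_1/∂y = ∂(3*z*(-x - z))/∂x - ∂(y^2)/∂y = -2*y - 3*z
  coefficient of dx ∧ dz: ∂f_3/∂x - ∂f_1/∂z = ∂(z*(3*x - 2*z))/∂x - ∂(y^2)/∂z = 3*z
  coefficient of dy ∧ dz: ∂f_3/∂y - ∂f_2/∂z = ∂(z*(3*x - 2*z))/∂y - ∂(3*z*(-x - z))/∂z = 3*x + 6*z
Assembling: d(omega) = (-2*y - 3*z) dx ∧ dy + (3*z) dx ∧ dz + (3*x + 6*z) dy ∧ dz.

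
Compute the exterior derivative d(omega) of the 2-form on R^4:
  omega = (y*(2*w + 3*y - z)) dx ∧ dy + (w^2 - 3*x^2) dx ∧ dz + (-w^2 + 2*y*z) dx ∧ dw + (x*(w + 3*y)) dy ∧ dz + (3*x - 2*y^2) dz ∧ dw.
d(omega) = (w + 2*y) dx ∧ dy ∧ dz + (2*y - 2*z) dx ∧ dy ∧ dw + (2*w - 2*y + 3) dx ∧ dz ∧ dw + (x - 4*y) dy ∧ dz ∧ dw

For a 2-form omega = sum_{i<j} g_{ij} dx_i ∧ dx_j, the exterior derivative is
  d(omega) = sum_{i<j} d(g_{ij}) ∧ dx_i ∧ dx_j = sum_{i<j, k} (∂g_{ij}/∂x_k) dx_k ∧ dx_i ∧ dx_j.
Expand each term, using dx_k ∧ dx_i ∧ dx_j = sgn(permutation) dx_{(a)} ∧ dx_{(b)} ∧ dx_{(c)} with (a < b < c) sorted:
  d(y*(2*w + 3*y - z)) includes (∂/∂z)(y*(2*w + 3*y - z)) dz = (-y) dz, which multiplied by dx ∧ dy gives (-y) dx ∧ dy ∧ dz
  d(y*(2*w + 3*y - z)) includes (∂/∂w)(y*(2*w + 3*y - z)) dw = (2*y) dw, which multiplied by dx ∧ dy gives (2*y) dx ∧ dy ∧ dw
  d(w^2 - 3*x^2) includes (∂/∂w)(w^2 - 3*x^2) dw = (2*w) dw, which multiplied by dx ∧ dz gives (2*w) dx ∧ dz ∧ dw
  d(-w^2 + 2*y*z) includes (∂/∂y)(-w^2 + 2*y*z) dy = (2*z) dy, which multiplied by dx ∧ dw gives (-2*z) dx ∧ dy ∧ dw
  d(-w^2 + 2*y*z) includes (∂/∂z)(-w^2 + 2*y*z) dz = (2*y) dz, which multiplied by dx ∧ dw gives (-2*y) dx ∧ dz ∧ dw
  d(x*(w + 3*y)) includes (∂/∂x)(x*(w + 3*y)) dx = (w + 3*y) dx, which multiplied by dy ∧ dz gives (w + 3*y) dx ∧ dy ∧ dz
  d(x*(w + 3*y)) includes (∂/∂w)(x*(w + 3*y)) dw = (x) dw, which multiplied by dy ∧ dz gives (x) dy ∧ dz ∧ dw
  d(3*x - 2*y^2) includes (∂/∂x)(3*x - 2*y^2) dx = (3) dx, which multiplied by dz ∧ dw gives (3) dx ∧ dz ∧ dw
  d(3*x - 2*y^2) includes (∂/∂y)(3*x - 2*y^2) dy = (-4*y) dy, which multiplied by dz ∧ dw gives (-4*y) dy ∧ dz ∧ dw
Collecting like 3-forms: d(omega) = (w + 2*y) dx ∧ dy ∧ dz + (2*y - 2*z) dx ∧ dy ∧ dw + (2*w - 2*y + 3) dx ∧ dz ∧ dw + (x - 4*y) dy ∧ dz ∧ dw.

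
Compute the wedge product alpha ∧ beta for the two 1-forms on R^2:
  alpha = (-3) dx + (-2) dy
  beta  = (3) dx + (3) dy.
alpha ∧ beta = (-3) dx ∧ dy

Distribute the wedge, using dx_i ∧ dx_j = -dx_j ∧ dx_i and dx_i ∧ dx_i = 0. For each pair (i, j) with i < j, the coefficient of dx_i ∧ dx_j in alpha ∧ beta is (alpha_i * beta_j - alpha_j * beta_i). Collecting: alpha ∧ beta = (-3) dx ∧ dy.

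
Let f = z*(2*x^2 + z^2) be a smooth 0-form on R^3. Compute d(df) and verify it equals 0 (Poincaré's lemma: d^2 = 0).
d(df) = 0

Step 1: df = sum_i (∂f/∂x_i) dx_i = (4*x*z) dx + (0) dy + (2*x^2 + 3*z^2) dz.
Step 2: Apply d again. Using the 1-form formula, the coefficient of dx ∧ dy in d(df) is ∂^2 f/∂x ∂y - ∂^2 f/∂y ∂x = (0) - (0) = 0 (equality of mixed partials for smooth f).
Similarly for dx ∧ dz and dy ∧ dz — all coefficients vanish. So d(df) = 0.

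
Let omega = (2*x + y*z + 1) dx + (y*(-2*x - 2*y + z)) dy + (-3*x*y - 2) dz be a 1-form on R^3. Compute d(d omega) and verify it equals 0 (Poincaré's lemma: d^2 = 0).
d(d omega) = 0

Step 1: d omega = sum_{i<j} (∂f_j/∂x_i - ∂f_i/∂x_j) dx_i ∧ dx_j:
  coeff of dx ∧ dy: -2*y - z
  coeff of dx ∧ dz: -4*y
  coeff of dy ∧ dz: -3*x - y
Step 2: Apply d again to each 2-form coefficient. The only possible 3-form in R^3 is dx ∧ dy ∧ dz, with coefficient
  ∂(coeff of dy∧dz)/∂x - ∂(coeff of dx∧dz)/∂y + ∂(coeff of dx∧dy)/∂z
  = ∂/∂x (-3*x - y) - ∂/∂y (-4*y) + ∂/∂z (-2*y - z).
Each of these terms simplifies to sums of mixed partials that cancel in pairs. The result is 0 (by equality of mixed partials for smooth functions — Schwarz / Clairaut).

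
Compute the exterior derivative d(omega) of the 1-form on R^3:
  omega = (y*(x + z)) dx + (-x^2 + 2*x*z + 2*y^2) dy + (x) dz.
d(omega) = (-3*x + z) dx ∧ dy + (1 - y) dx ∧ dz + (-2*x) dy ∧ dz

For a 1-form omega = sum_i f_i dx_i, the exterior derivative is
  d(omega) = sum_{i < j} (∂f_j/∂x_i - ∂f_i/∂x_j) dx_i ∧ dx_j.
  coefficient of dx ∧ dy: ∂f_2/∂x - ∂f_1/∂y = ∂(-x^2 + 2*x*z + 2*y^2)/∂x - ∂(y*(x + z))/∂y = -3*x + z
  coefficient of dx ∧ dz: ∂f_3/∂x - ∂f_1/∂z = ∂(x)/∂x - ∂(y*(x + z))/∂z = 1 - y
  coefficient of dy ∧ dz: ∂f_3/∂y - ∂f_2/∂z = ∂(x)/∂y - ∂(-x^2 + 2*x*z + 2*y^2)/∂z = -2*x
Assembling: d(omega) = (-3*x + z) dx ∧ dy + (1 - y) dx ∧ dz + (-2*x) dy ∧ dz.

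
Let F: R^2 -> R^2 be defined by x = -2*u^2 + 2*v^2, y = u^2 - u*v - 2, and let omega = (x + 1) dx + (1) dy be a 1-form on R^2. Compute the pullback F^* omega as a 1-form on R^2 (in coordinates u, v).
F^* omega = (8*u^3 - 8*u*v^2 - 2*u - v) du + (-8*u^2*v - u + 8*v^3 + 4*v) dv

Using F^*(f dg) = (f ∘ F) d(g ∘ F), substitute each coordinate x_i by F_i(u, v) in f_i, and replace dx_i by d F_i = (∂F_i/∂u) du + (∂F_i/∂v) dv.
  For the x component: f_1(F) = -2*u^2 + 2*v^2 + 1; d F_1 = (-4*u) du + (4*v) dv
  For the y component: f_2(F) = 1; d F_2 = (2*u - v) du + (-u) dv
Combining and collecting du, dv coefficients:
  coeff of du: 8*u^3 - 8*u*v^2 - 2*u - v
  coeff of dv: -8*u^2*v - u + 8*v^3 + 4*v
F^* omega = (8*u^3 - 8*u*v^2 - 2*u - v) du + (-8*u^2*v - u + 8*v^3 + 4*v) dv.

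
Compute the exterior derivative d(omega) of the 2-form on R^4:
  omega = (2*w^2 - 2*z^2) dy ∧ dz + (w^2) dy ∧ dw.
d(omega) = (4*w) dy ∧ dz ∧ dw

For a 2-form omega = sum_{i<j} g_{ij} dx_i ∧ dx_j, the exterior derivative is
  d(omega) = sum_{i<j} d(g_{ij}) ∧ dx_i ∧ dx_j = sum_{i<j, k} (∂g_{ij}/∂x_k) dx_k ∧ dx_i ∧ dx_j.
Expand each term, using dx_k ∧ dx_i ∧ dx_j = sgn(permutation) dx_{(a)} ∧ dx_{(b)} ∧ dx_{(c)} with (a < b < c) sorted:
  d(2*w^2 - 2*z^2) includes (∂/∂w)(2*w^2 - 2*z^2) dw = (4*w) dw, which multiplied by dy ∧ dz gives (4*w) dy ∧ dz ∧ dw
Collecting like 3-forms: d(omega) = (4*w) dy ∧ dz ∧ dw.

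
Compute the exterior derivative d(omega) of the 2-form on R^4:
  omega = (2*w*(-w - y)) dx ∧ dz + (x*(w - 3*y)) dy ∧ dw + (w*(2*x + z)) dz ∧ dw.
d(omega) = (2*w) dx ∧ dy ∧ dz + (-2*w - 2*y) dx ∧ dz ∧ dw + (w - 3*y) dx ∧ dy ∧ dw

For a 2-form omega = sum_{i<j} g_{ij} dx_i ∧ dx_j, the exterior derivative is
  d(omega) = sum_{i<j} d(g_{ij}) ∧ dx_i ∧ dx_j = sum_{i<j, k} (∂g_{ij}/∂x_k) dx_k ∧ dx_i ∧ dx_j.
Expand each term, using dx_k ∧ dx_i ∧ dx_j = sgn(permutation) dx_{(a)} ∧ dx_{(b)} ∧ dx_{(c)} with (a < b < c) sorted:
  d(2*w*(-w - y)) includes (∂/∂y)(2*w*(-w - y)) dy = (-2*w) dy, which multiplied by dx ∧ dz gives (2*w) dx ∧ dy ∧ dz
  d(2*w*(-w - y)) includes (∂/∂w)(2*w*(-w - y)) dw = (-4*w - 2*y) dw, which multiplied by dx ∧ dz gives (-4*w - 2*y) dx ∧ dz ∧ dw
  d(x*(w - 3*y)) includes (∂/∂x)(x*(w - 3*y)) dx = (w - 3*y) dx, which multiplied by dy ∧ dw gives (w - 3*y) dx ∧ dy ∧ dw
  d(w*(2*x + z)) includes (∂/∂x)(w*(2*x + z)) dx = (2*w) dx, which multiplied by dz ∧ dw gives (2*w) dx ∧ dz ∧ dw
Collecting like 3-forms: d(omega) = (2*w) dx ∧ dy ∧ dz + (-2*w - 2*y) dx ∧ dz ∧ dw + (w - 3*y) dx ∧ dy ∧ dw.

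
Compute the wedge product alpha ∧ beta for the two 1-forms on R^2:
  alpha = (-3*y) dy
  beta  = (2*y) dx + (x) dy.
alpha ∧ beta = (6*y^2) dx ∧ dy

Distribute the wedge, using dx_i ∧ dx_j = -dx_j ∧ dx_i and dx_i ∧ dx_i = 0. For each pair (i, j) with i < j, the coefficient of dx_i ∧ dx_j in alpha ∧ beta is (alpha_i * beta_j - alpha_j * beta_i). Collecting: alpha ∧ beta = (6*y^2) dx ∧ dy.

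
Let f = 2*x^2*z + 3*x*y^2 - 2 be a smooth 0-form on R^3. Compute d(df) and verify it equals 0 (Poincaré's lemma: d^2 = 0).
d(df) = 0

Step 1: df = sum_i (∂f/∂x_i) dx_i = (4*x*z + 3*y^2) dx + (6*x*y) dy + (2*x^2) dz.
Step 2: Apply d again. Using the 1-form formula, the coefficient of dx ∧ dy in d(df) is ∂^2 f/∂x ∂y - ∂^2 f/∂y ∂x = (6*y) - (6*y) = 0 (equality of mixed partials for smooth f).
Similarly for dx ∧ dz and dy ∧ dz — all coefficients vanish. So d(df) = 0.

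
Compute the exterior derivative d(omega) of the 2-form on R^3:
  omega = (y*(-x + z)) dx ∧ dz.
d(omega) = (x - z) dx ∧ dy ∧ dz

For a 2-form omega = sum_{i<j} g_{ij} dx_i ∧ dx_j, the exterior derivative is
  d(omega) = sum_{i<j} d(g_{ij}) ∧ dx_i ∧ dx_j = sum_{i<j, k} (∂g_{ij}/∂x_k) dx_k ∧ dx_i ∧ dx_j.
Expand each term, using dx_k ∧ dx_i ∧ dx_j = sgn(permutation) dx_{(a)} ∧ dx_{(b)} ∧ dx_{(c)} with (a < b < c) sorted:
  d(y*(-x + z)) includes (∂/∂y)(y*(-x + z)) dy = (-x + z) dy, which multiplied by dx ∧ dz gives (x - z) dx ∧ dy ∧ dz
Collecting like 3-forms: d(omega) = (x - z) dx ∧ dy ∧ dz.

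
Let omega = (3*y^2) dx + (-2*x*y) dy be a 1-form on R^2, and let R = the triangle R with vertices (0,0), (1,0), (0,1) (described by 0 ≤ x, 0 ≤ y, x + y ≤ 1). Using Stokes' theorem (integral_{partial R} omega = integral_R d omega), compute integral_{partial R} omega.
integral_(partial R) omega = -4/3

Stokes: integral_partial_R omega = integral_R d omega with d omega = (∂Q/∂x - ∂P/∂y) dx ∧ dy.
  ∂Q/∂x = -2*y
  ∂P/∂y = 6*y
  integrand = ∂Q/∂x - ∂P/∂y = -8*y.
Integrating over R: integral_0^1 integral_0^{1-x} (-8*y) dy dx = -4/3.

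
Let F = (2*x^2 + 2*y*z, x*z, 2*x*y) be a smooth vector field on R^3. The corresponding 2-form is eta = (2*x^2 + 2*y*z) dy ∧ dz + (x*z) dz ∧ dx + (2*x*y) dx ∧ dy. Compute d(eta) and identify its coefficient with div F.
d(eta) = (4*x) dx ∧ dy ∧ dz; div F = 4*x

For a 2-form in R^3 of the form above, applying d gives a 3-form with coefficient ∂P/∂x + ∂Q/∂y + ∂R/∂z:
  ∂P/∂x = 4*x
  ∂Q/∂y = 0
  ∂R/∂z = 0
Sum = 4*x, which is exactly div F.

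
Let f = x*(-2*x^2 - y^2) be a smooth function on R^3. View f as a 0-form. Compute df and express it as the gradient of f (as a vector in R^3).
df = (-6*x^2 - y^2) dx + (-2*x*y) dy + (0) dz; grad f = (-6*x^2 - y^2, -2*x*y, 0)

For a 0-form f, d f = (∂f/∂x) dx + (∂f/∂y) dy + (∂f/∂z) dz. The components of the vector representation are exactly the entries of grad f in Cartesian coordinates:
  ∂f/∂x = -6*x^2 - y^2
  ∂f/∂y = -2*x*y
  ∂f/∂z = 0.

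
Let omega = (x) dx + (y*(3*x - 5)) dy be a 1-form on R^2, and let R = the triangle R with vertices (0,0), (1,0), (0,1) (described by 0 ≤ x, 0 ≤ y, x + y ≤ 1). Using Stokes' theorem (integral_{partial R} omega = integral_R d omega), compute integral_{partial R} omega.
integral_(partial R) omega = 1/2

Stokes: integral_partial_R omega = integral_R d omega with d omega = (∂Q/∂x - ∂P/∂y) dx ∧ dy.
  ∂Q/∂x = 3*y
  ∂P/∂y = 0
  integrand = ∂Q/∂x - ∂P/∂y = 3*y.
Integrating over R: integral_0^1 integral_0^{1-x} (3*y) dy dx = 1/2.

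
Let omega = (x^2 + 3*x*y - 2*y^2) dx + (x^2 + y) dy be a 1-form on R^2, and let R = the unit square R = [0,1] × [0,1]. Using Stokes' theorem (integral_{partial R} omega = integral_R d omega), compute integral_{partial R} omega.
integral_(partial R) omega = 3/2

Stokes: integral_partial_R omega = integral_R d omega with d omega = (∂Q/∂x - ∂P/∂y) dx ∧ dy.
  ∂Q/∂x = 2*x
  ∂P/∂y = 3*x - 4*y
  integrand = ∂Q/∂x - ∂P/∂y = -x + 4*y.
Integrating over R: integral_0^1 integral_0^1 (-x + 4*y) dx dy = 3/2.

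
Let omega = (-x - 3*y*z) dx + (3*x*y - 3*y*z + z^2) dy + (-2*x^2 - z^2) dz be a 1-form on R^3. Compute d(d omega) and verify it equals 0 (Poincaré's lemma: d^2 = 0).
d(d omega) = 0

Step 1: d omega = sum_{i<j} (∂f_j/∂x_i - ∂f_i/∂x_j) dx_i ∧ dx_j:
  coeff of dx ∧ dy: 3*y + 3*z
  coeff of dx ∧ dz: -4*x + 3*y
  coeff of dy ∧ dz: 3*y - 2*z
Step 2: Apply d again to each 2-form coefficient. The only possible 3-form in R^3 is dx ∧ dy ∧ dz, with coefficient
  ∂(coeff of dy∧dz)/∂x - ∂(coeff of dx∧dz)/∂y + ∂(coeff of dx∧dy)/∂z
  = ∂/∂x (3*y - 2*z) - ∂/∂y (-4*x + 3*y) + ∂/∂z (3*y + 3*z).
Each of these terms simplifies to sums of mixed partials that cancel in pairs. The result is 0 (by equality of mixed partials for smooth functions — Schwarz / Clairaut).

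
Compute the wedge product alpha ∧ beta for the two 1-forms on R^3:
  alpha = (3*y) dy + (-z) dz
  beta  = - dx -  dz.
alpha ∧ beta = (3*y) dx ∧ dy + (-3*y) dy ∧ dz + (-z) dx ∧ dz

Distribute the wedge, using dx_i ∧ dx_j = -dx_j ∧ dx_i and dx_i ∧ dx_i = 0. For each pair (i, j) with i < j, the coefficient of dx_i ∧ dx_j in alpha ∧ beta is (alpha_i * beta_j - alpha_j * beta_i). Collecting: alpha ∧ beta = (3*y) dx ∧ dy + (-3*y) dy ∧ dz + (-z) dx ∧ dz.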